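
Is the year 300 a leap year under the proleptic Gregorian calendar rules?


Gregorian leap year rule: divisible by 4, but not by 100, unless also by 400.
300 is divisible by 100 but not 400 -> not a leap year

No


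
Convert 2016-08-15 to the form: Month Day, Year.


ISO 2016-08-15 parses as year=2016, month=08, day=15
Month 8 -> August

August 15, 2016


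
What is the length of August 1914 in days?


August 1914

31 days


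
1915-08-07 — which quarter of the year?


Month: August (month 8)
Q1: Jan-Mar, Q2: Apr-Jun, Q3: Jul-Sep, Q4: Oct-Dec

Q3


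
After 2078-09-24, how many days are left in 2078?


Day of year: 267 of 365
Remaining = 365 - 267

98 days


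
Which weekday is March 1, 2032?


Target: March 1, 2032
Anchor: Jan 1, 2032. With p = 2032 - 1 = 2031: (p + p//4 - p//100 + p//400) mod 7 = (2031 + 507 - 20 + 5) mod 7 = 2523 mod 7 = 3 -> Thursday (Mon=0 ... Sun=6)
Days before March (Jan-Feb): 60 days
Weekday index = (3 + 60) mod 7 = 0

Monday


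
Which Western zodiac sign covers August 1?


Date: August 1
Conventional tropical zodiac dates: Leo from July 23 onward; Virgo starts August 23
August 1 falls within the Leo range

Leo


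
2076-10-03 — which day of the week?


Date: October 3, 2076
Anchor: Jan 1, 2076. With p = 2076 - 1 = 2075: (p + p//4 - p//100 + p//400) mod 7 = (2075 + 518 - 20 + 5) mod 7 = 2578 mod 7 = 2 -> Wednesday (Mon=0 ... Sun=6)
Days before October (Jan-Sep): 274; offset = 274 + 3 - 1 = 276
Weekday index = (2 + 276) mod 7 = 5

Day of the week: Saturday


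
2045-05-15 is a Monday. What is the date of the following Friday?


Current: Monday
Target: Friday
Days ahead: 4

Next Friday: 2045-05-19


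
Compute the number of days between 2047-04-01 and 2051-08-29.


From 2047-04-01 to 2051-08-29
2047-04-01: days before April = 31 + 28 + 31 = 90 (2047 is not a leap year); day of year = 90 + 1 = 91
2051-08-29: days before August = 31 + 28 + 31 + 30 + 31 + 30 + 31 = 212 (2051 is not a leap year); day of year = 212 + 29 = 241
Rest of 2047: 365 - 91 = 274
Full years 2048 (366), 2049 (365), 2050 (365): 1096
Total = 274 + 1096 + 241 = 1611

1611 days


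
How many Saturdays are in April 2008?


April 2008 has 30 days
Anchor: Jan 1, 2008. With p = 2008 - 1 = 2007: (p + p//4 - p//100 + p//400) mod 7 = (2007 + 501 - 20 + 5) mod 7 = 2493 mod 7 = 1 -> Tuesday (Mon=0 ... Sun=6)
Days before April (Jan-Mar): 91; April 1 index = (1 + 91) mod 7 = 1 -> Tuesday
First Saturday is April 5
Saturdays: 5, 12, 19, 26

4 Saturdays


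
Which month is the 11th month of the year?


Month 11 of 12

November


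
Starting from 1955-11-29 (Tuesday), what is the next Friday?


Current: Tuesday
Target: Friday
Days ahead: 3

Next Friday: 1955-12-02


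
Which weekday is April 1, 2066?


Target: April 1, 2066
Anchor: Jan 1, 2066. With p = 2066 - 1 = 2065: (p + p//4 - p//100 + p//400) mod 7 = (2065 + 516 - 20 + 5) mod 7 = 2566 mod 7 = 4 -> Friday (Mon=0 ... Sun=6)
Days before April (Jan-Mar): 90 days
Weekday index = (4 + 90) mod 7 = 3

Thursday


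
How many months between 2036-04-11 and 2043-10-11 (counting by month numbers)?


From April 2036 to October 2043
7 years * 12 = 84 months, plus 6 months = 90

90 months


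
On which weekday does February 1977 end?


February 1977 has 28 days
Anchor: Jan 1, 1977. With p = 1977 - 1 = 1976: (p + p//4 - p//100 + p//400) mod 7 = (1976 + 494 - 19 + 4) mod 7 = 2455 mod 7 = 5 -> Saturday (Mon=0 ... Sun=6)
Days before February (Jan): 31; February 1 index = (5 + 31) mod 7 = 1 -> Tuesday
Last day offset: 28 - 1 = 27 days
Weekday index = (1 + 27) mod 7 = 0

Monday, February 28


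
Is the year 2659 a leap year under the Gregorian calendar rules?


Gregorian leap year rule: divisible by 4, but not by 100, unless also by 400.
2659 is not divisible by 4 -> not a leap year

No


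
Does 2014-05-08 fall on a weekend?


Anchor: Jan 1, 2014. With p = 2014 - 1 = 2013: (p + p//4 - p//100 + p//400) mod 7 = (2013 + 503 - 20 + 5) mod 7 = 2501 mod 7 = 2 -> Wednesday (Mon=0 ... Sun=6)
Day of year: 128; offset = 127
Weekday index = (2 + 127) mod 7 = 3 -> Thursday
Weekend days: Saturday, Sunday

No


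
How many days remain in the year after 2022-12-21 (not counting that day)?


Day of year: 355 of 365
Remaining = 365 - 355

10 days


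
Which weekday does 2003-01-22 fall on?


Date: January 22, 2003
Anchor: Jan 1, 2003. With p = 2003 - 1 = 2002: (p + p//4 - p//100 + p//400) mod 7 = (2002 + 500 - 20 + 5) mod 7 = 2487 mod 7 = 2 -> Wednesday (Mon=0 ... Sun=6)
Days into year = 22 - 1 = 21
Weekday index = (2 + 21) mod 7 = 2

Day of the week: Wednesday


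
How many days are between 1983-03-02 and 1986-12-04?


From 1983-03-02 to 1986-12-04
1983-03-02: days before March = 31 + 28 = 59 (1983 is not a leap year); day of year = 59 + 2 = 61
1986-12-04: days before December = 31 + 28 + 31 + 30 + 31 + 30 + 31 + 31 + 30 + 31 + 30 = 334 (1986 is not a leap year); day of year = 334 + 4 = 338
Rest of 1983: 365 - 61 = 304
Full years 1984 (366), 1985 (365): 731
Total = 304 + 731 + 338 = 1373

1373 days


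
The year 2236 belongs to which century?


Century = (year - 1) // 100 + 1
= (2236 - 1) // 100 + 1
= 2235 // 100 + 1
= 22 + 1

23rd century


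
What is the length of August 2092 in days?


August 2092

31 days


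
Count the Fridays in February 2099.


February 2099 has 28 days
Anchor: Jan 1, 2099. With p = 2099 - 1 = 2098: (p + p//4 - p//100 + p//400) mod 7 = (2098 + 524 - 20 + 5) mod 7 = 2607 mod 7 = 3 -> Thursday (Mon=0 ... Sun=6)
Days before February (Jan): 31; February 1 index = (3 + 31) mod 7 = 6 -> Sunday
First Friday is February 6
Fridays: 6, 13, 20, 27

4 Fridays


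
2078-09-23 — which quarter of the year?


Month: September (month 9)
Q1: Jan-Mar, Q2: Apr-Jun, Q3: Jul-Sep, Q4: Oct-Dec

Q3


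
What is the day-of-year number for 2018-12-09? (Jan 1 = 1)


Date: December 9, 2018
Days in months 1 through 11: 334
Plus 9 days in December

Day of year: 343


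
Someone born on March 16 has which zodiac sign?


Date: March 16
Conventional tropical zodiac dates: Pisces from February 19 onward; Aries starts March 21
March 16 falls within the Pisces range

Pisces


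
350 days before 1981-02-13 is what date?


Start: 1981-02-13, subtract 350 days
Back 13 days from February 13 reaches January 31, 1981 -> 337 left
January 1981 has 31 days -> back to December 31, 1980 -> 306 left
December 1980 has 31 days -> back to November 30, 1980 -> 275 left
November 1980 has 30 days -> back to October 31, 1980 -> 245 left
October 1980 has 31 days -> back to September 30, 1980 -> 214 left
September 1980 has 30 days -> back to August 31, 1980 -> 184 left
August 1980 has 31 days -> back to July 31, 1980 -> 153 left
July 1980 has 31 days -> back to June 30, 1980 -> 122 left
June 1980 has 30 days -> back to May 31, 1980 -> 92 left
May 1980 has 31 days -> back to April 30, 1980 -> 61 left
April 1980 has 30 days -> back to March 31, 1980 -> 31 left
March 1980 has 31 days -> back to February 29, 1980 -> 0 left
February 1980: 29 - 0 = 29 -> lands on February 29

Result: 1980-02-29


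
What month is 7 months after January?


January is month 1
1 + 7 = 8

August


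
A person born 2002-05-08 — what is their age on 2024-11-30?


Birth: 2002-05-08
Reference: 2024-11-30
Year difference: 2024 - 2002 = 22

22 years old


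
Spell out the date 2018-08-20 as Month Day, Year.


ISO 2018-08-20 parses as year=2018, month=08, day=20
Month 8 -> August

August 20, 2018


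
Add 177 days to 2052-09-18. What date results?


Start: 2052-09-18, add 177 days
September 2052 has 30 days: 30 - 18 = 12 days to September 30 -> 165 left
October 2052 has 31 days -> 134 left
November 2052 has 30 days -> 104 left
December 2052 has 31 days -> 73 left
January 2053 has 31 days -> 42 left
February 2053 has 28 days -> 14 left
March 2053: 14 <= 31 -> lands on March 14

Result: 2053-03-14


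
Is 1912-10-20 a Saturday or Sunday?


Anchor: Jan 1, 1912. With p = 1912 - 1 = 1911: (p + p//4 - p//100 + p//400) mod 7 = (1911 + 477 - 19 + 4) mod 7 = 2373 mod 7 = 0 -> Monday (Mon=0 ... Sun=6)
Day of year: 294; offset = 293
Weekday index = (0 + 293) mod 7 = 6 -> Sunday
Weekend days: Saturday, Sunday

Yes


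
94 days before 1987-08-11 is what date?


Start: 1987-08-11, subtract 94 days
Back 11 days from August 11 reaches July 31, 1987 -> 83 left
July 1987 has 31 days -> back to June 30, 1987 -> 52 left
June 1987 has 30 days -> back to May 31, 1987 -> 22 left
May 1987: 31 - 22 = 9 -> lands on May 9

Result: 1987-05-09


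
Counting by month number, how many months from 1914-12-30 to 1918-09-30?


From December 1914 to September 1918
4 years * 12 = 48 months, minus 3 months = 45

45 months


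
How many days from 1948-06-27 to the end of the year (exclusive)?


Day of year: 179 of 366
Remaining = 366 - 179

187 days


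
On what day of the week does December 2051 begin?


Target: December 1, 2051
Anchor: Jan 1, 2051. With p = 2051 - 1 = 2050: (p + p//4 - p//100 + p//400) mod 7 = (2050 + 512 - 20 + 5) mod 7 = 2547 mod 7 = 6 -> Sunday (Mon=0 ... Sun=6)
Days before December (Jan-Nov): 334 days
Weekday index = (6 + 334) mod 7 = 4

Friday


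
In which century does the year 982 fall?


Century = (year - 1) // 100 + 1
= (982 - 1) // 100 + 1
= 981 // 100 + 1
= 9 + 1

10th century


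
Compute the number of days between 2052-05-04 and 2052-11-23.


From 2052-05-04 to 2052-11-23
2052-05-04: days before May = 31 + 29 + 31 + 30 = 121 (2052 is a leap year); day of year = 121 + 4 = 125
2052-11-23: days before November = 31 + 29 + 31 + 30 + 31 + 30 + 31 + 31 + 30 + 31 = 305 (2052 is a leap year); day of year = 305 + 23 = 328
Same year: 328 - 125 = 203

203 days


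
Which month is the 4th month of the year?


Month 4 of 12

April


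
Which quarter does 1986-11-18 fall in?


Month: November (month 11)
Q1: Jan-Mar, Q2: Apr-Jun, Q3: Jul-Sep, Q4: Oct-Dec

Q4


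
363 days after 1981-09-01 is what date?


Start: 1981-09-01, add 363 days
September 1981 has 30 days: 30 - 1 = 29 days to September 30 -> 334 left
October 1981 has 31 days -> 303 left
November 1981 has 30 days -> 273 left
December 1981 has 31 days -> 242 left
January 1982 has 31 days -> 211 left
February 1982 has 28 days -> 183 left
March 1982 has 31 days -> 152 left
April 1982 has 30 days -> 122 left
May 1982 has 31 days -> 91 left
June 1982 has 30 days -> 61 left
July 1982 has 31 days -> 30 left
August 1982: 30 <= 31 -> lands on August 30

Result: 1982-08-30


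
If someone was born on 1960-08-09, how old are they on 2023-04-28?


Birth: 1960-08-09
Reference: 2023-04-28
Year difference: 2023 - 1960 = 63
Birthday not yet reached in 2023, subtract 1

62 years old


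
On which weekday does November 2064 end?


November 2064 has 30 days
Anchor: Jan 1, 2064. With p = 2064 - 1 = 2063: (p + p//4 - p//100 + p//400) mod 7 = (2063 + 515 - 20 + 5) mod 7 = 2563 mod 7 = 1 -> Tuesday (Mon=0 ... Sun=6)
Days before November (Jan-Oct): 305; November 1 index = (1 + 305) mod 7 = 5 -> Saturday
Last day offset: 30 - 1 = 29 days
Weekday index = (5 + 29) mod 7 = 6

Sunday, November 30


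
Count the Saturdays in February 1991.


February 1991 has 28 days
Anchor: Jan 1, 1991. With p = 1991 - 1 = 1990: (p + p//4 - p//100 + p//400) mod 7 = (1990 + 497 - 19 + 4) mod 7 = 2472 mod 7 = 1 -> Tuesday (Mon=0 ... Sun=6)
Days before February (Jan): 31; February 1 index = (1 + 31) mod 7 = 4 -> Friday
First Saturday is February 2
Saturdays: 2, 9, 16, 23

4 Saturdays


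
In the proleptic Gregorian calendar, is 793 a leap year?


Gregorian leap year rule: divisible by 4, but not by 100, unless also by 400.
793 is not divisible by 4 -> not a leap year

No


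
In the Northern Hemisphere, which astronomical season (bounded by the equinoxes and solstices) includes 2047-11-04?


Date: November 4
Astronomical Autumn (approx.; exact equinox/solstice day varies by year): September 22 to December 20
November 4 falls within the Autumn window

Autumn


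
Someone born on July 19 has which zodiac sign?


Date: July 19
Conventional tropical zodiac dates: Cancer from June 21 onward; Leo starts July 23
July 19 falls within the Cancer range

Cancer


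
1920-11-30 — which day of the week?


Date: November 30, 1920
Anchor: Jan 1, 1920. With p = 1920 - 1 = 1919: (p + p//4 - p//100 + p//400) mod 7 = (1919 + 479 - 19 + 4) mod 7 = 2383 mod 7 = 3 -> Thursday (Mon=0 ... Sun=6)
Days before November (Jan-Oct): 305; offset = 305 + 30 - 1 = 334
Weekday index = (3 + 334) mod 7 = 1

Day of the week: Tuesday


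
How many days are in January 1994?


January 1994

31 days


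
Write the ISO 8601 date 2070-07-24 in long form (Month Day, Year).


ISO 2070-07-24 parses as year=2070, month=07, day=24
Month 7 -> July

July 24, 2070


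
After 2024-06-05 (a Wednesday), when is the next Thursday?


Current: Wednesday
Target: Thursday
Days ahead: 1

Next Thursday: 2024-06-06


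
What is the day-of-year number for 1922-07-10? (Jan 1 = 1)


Date: July 10, 1922
Days in months 1 through 6: 181
Plus 10 days in July

Day of year: 191


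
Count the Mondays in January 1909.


January 1909 has 31 days
Anchor: Jan 1, 1909. With p = 1909 - 1 = 1908: (p + p//4 - p//100 + p//400) mod 7 = (1908 + 477 - 19 + 4) mod 7 = 2370 mod 7 = 4 -> Friday (Mon=0 ... Sun=6)
January 1 is the anchor itself -> Friday
First Monday is January 4
Mondays: 4, 11, 18, 25

4 Mondays


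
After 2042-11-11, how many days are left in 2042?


Day of year: 315 of 365
Remaining = 365 - 315

50 days


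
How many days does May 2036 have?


May 2036

31 days


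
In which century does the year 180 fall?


Century = (year - 1) // 100 + 1
= (180 - 1) // 100 + 1
= 179 // 100 + 1
= 1 + 1

2nd century


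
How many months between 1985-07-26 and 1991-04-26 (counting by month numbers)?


From July 1985 to April 1991
6 years * 12 = 72 months, minus 3 months = 69

69 months


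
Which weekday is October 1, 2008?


Target: October 1, 2008
Anchor: Jan 1, 2008. With p = 2008 - 1 = 2007: (p + p//4 - p//100 + p//400) mod 7 = (2007 + 501 - 20 + 5) mod 7 = 2493 mod 7 = 1 -> Tuesday (Mon=0 ... Sun=6)
Days before October (Jan-Sep): 274 days
Weekday index = (1 + 274) mod 7 = 2

Wednesday


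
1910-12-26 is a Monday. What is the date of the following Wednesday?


Current: Monday
Target: Wednesday
Days ahead: 2

Next Wednesday: 1910-12-28


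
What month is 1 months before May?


May is month 5
5 - 1 = 4

April


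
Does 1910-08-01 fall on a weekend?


Anchor: Jan 1, 1910. With p = 1910 - 1 = 1909: (p + p//4 - p//100 + p//400) mod 7 = (1909 + 477 - 19 + 4) mod 7 = 2371 mod 7 = 5 -> Saturday (Mon=0 ... Sun=6)
Day of year: 213; offset = 212
Weekday index = (5 + 212) mod 7 = 0 -> Monday
Weekend days: Saturday, Sunday

No


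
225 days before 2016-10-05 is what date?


Start: 2016-10-05, subtract 225 days
Back 5 days from October 5 reaches September 30, 2016 -> 220 left
September 2016 has 30 days -> back to August 31, 2016 -> 190 left
August 2016 has 31 days -> back to July 31, 2016 -> 159 left
July 2016 has 31 days -> back to June 30, 2016 -> 128 left
June 2016 has 30 days -> back to May 31, 2016 -> 98 left
May 2016 has 31 days -> back to April 30, 2016 -> 67 left
April 2016 has 30 days -> back to March 31, 2016 -> 37 left
March 2016 has 31 days -> back to February 29, 2016 -> 6 left
February 2016: 29 - 6 = 23 -> lands on February 23

Result: 2016-02-23


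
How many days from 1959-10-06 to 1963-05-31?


From 1959-10-06 to 1963-05-31
1959-10-06: days before October = 31 + 28 + 31 + 30 + 31 + 30 + 31 + 31 + 30 = 273 (1959 is not a leap year); day of year = 273 + 6 = 279
1963-05-31: days before May = 31 + 28 + 31 + 30 = 120 (1963 is not a leap year); day of year = 120 + 31 = 151
Rest of 1959: 365 - 279 = 86
Full years 1960 (366), 1961 (365), 1962 (365): 1096
Total = 86 + 1096 + 151 = 1333

1333 days


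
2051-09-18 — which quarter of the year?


Month: September (month 9)
Q1: Jan-Mar, Q2: Apr-Jun, Q3: Jul-Sep, Q4: Oct-Dec

Q3


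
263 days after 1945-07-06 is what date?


Start: 1945-07-06, add 263 days
July 1945 has 31 days: 31 - 6 = 25 days to July 31 -> 238 left
August 1945 has 31 days -> 207 left
September 1945 has 30 days -> 177 left
October 1945 has 31 days -> 146 left
November 1945 has 30 days -> 116 left
December 1945 has 31 days -> 85 left
January 1946 has 31 days -> 54 left
February 1946 has 28 days -> 26 left
March 1946: 26 <= 31 -> lands on March 26

Result: 1946-03-26


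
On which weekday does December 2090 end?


December 2090 has 31 days
Anchor: Jan 1, 2090. With p = 2090 - 1 = 2089: (p + p//4 - p//100 + p//400) mod 7 = (2089 + 522 - 20 + 5) mod 7 = 2596 mod 7 = 6 -> Sunday (Mon=0 ... Sun=6)
Days before December (Jan-Nov): 334; December 1 index = (6 + 334) mod 7 = 4 -> Friday
Last day offset: 31 - 1 = 30 days
Weekday index = (4 + 30) mod 7 = 6

Sunday, December 31


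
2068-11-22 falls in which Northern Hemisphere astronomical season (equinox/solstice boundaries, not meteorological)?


Date: November 22
Astronomical Autumn (approx.; exact equinox/solstice day varies by year): September 22 to December 20
November 22 falls within the Autumn window

Autumn


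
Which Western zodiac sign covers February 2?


Date: February 2
Conventional tropical zodiac dates: Aquarius from January 20 onward; Pisces starts February 19
February 2 falls within the Aquarius range

Aquarius


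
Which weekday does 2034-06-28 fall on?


Date: June 28, 2034
Anchor: Jan 1, 2034. With p = 2034 - 1 = 2033: (p + p//4 - p//100 + p//400) mod 7 = (2033 + 508 - 20 + 5) mod 7 = 2526 mod 7 = 6 -> Sunday (Mon=0 ... Sun=6)
Days before June (Jan-May): 151; offset = 151 + 28 - 1 = 178
Weekday index = (6 + 178) mod 7 = 2

Day of the week: Wednesday


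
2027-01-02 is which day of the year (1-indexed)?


Date: January 2, 2027
No months before January
Plus 2 days in January

Day of year: 2


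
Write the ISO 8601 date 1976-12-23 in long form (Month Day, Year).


ISO 1976-12-23 parses as year=1976, month=12, day=23
Month 12 -> December

December 23, 1976


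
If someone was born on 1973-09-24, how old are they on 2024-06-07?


Birth: 1973-09-24
Reference: 2024-06-07
Year difference: 2024 - 1973 = 51
Birthday not yet reached in 2024, subtract 1

50 years old


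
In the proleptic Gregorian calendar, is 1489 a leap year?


Gregorian leap year rule: divisible by 4, but not by 100, unless also by 400.
1489 is not divisible by 4 -> not a leap year

No


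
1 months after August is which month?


August is month 8
8 + 1 = 9

September


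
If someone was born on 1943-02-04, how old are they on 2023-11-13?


Birth: 1943-02-04
Reference: 2023-11-13
Year difference: 2023 - 1943 = 80

80 years old


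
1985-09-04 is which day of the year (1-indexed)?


Date: September 4, 1985
Days in months 1 through 8: 243
Plus 4 days in September

Day of year: 247


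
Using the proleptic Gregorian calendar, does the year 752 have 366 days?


Gregorian leap year rule: divisible by 4, but not by 100, unless also by 400.
752 is divisible by 4 but not 100 -> leap year

Yes


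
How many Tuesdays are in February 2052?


February 2052 has 29 days
Anchor: Jan 1, 2052. With p = 2052 - 1 = 2051: (p + p//4 - p//100 + p//400) mod 7 = (2051 + 512 - 20 + 5) mod 7 = 2548 mod 7 = 0 -> Monday (Mon=0 ... Sun=6)
Days before February (Jan): 31; February 1 index = (0 + 31) mod 7 = 3 -> Thursday
First Tuesday is February 6
Tuesdays: 6, 13, 20, 27

4 Tuesdays


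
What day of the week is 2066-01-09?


Date: January 9, 2066
Anchor: Jan 1, 2066. With p = 2066 - 1 = 2065: (p + p//4 - p//100 + p//400) mod 7 = (2065 + 516 - 20 + 5) mod 7 = 2566 mod 7 = 4 -> Friday (Mon=0 ... Sun=6)
Days into year = 9 - 1 = 8
Weekday index = (4 + 8) mod 7 = 5

Day of the week: Saturday


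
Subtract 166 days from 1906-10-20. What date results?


Start: 1906-10-20, subtract 166 days
Back 20 days from October 20 reaches September 30, 1906 -> 146 left
September 1906 has 30 days -> back to August 31, 1906 -> 116 left
August 1906 has 31 days -> back to July 31, 1906 -> 85 left
July 1906 has 31 days -> back to June 30, 1906 -> 54 left
June 1906 has 30 days -> back to May 31, 1906 -> 24 left
May 1906: 31 - 24 = 7 -> lands on May 7

Result: 1906-05-07


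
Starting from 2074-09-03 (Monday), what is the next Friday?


Current: Monday
Target: Friday
Days ahead: 4

Next Friday: 2074-09-07


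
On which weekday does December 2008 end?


December 2008 has 31 days
Anchor: Jan 1, 2008. With p = 2008 - 1 = 2007: (p + p//4 - p//100 + p//400) mod 7 = (2007 + 501 - 20 + 5) mod 7 = 2493 mod 7 = 1 -> Tuesday (Mon=0 ... Sun=6)
Days before December (Jan-Nov): 335; December 1 index = (1 + 335) mod 7 = 0 -> Monday
Last day offset: 31 - 1 = 30 days
Weekday index = (0 + 30) mod 7 = 2

Wednesday, December 31


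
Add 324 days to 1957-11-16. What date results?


Start: 1957-11-16, add 324 days
November 1957 has 30 days: 30 - 16 = 14 days to November 30 -> 310 left
December 1957 has 31 days -> 279 left
January 1958 has 31 days -> 248 left
February 1958 has 28 days -> 220 left
March 1958 has 31 days -> 189 left
April 1958 has 30 days -> 159 left
May 1958 has 31 days -> 128 left
June 1958 has 30 days -> 98 left
July 1958 has 31 days -> 67 left
August 1958 has 31 days -> 36 left
September 1958 has 30 days -> 6 left
October 1958: 6 <= 31 -> lands on October 6

Result: 1958-10-06


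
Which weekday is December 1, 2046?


Target: December 1, 2046
Anchor: Jan 1, 2046. With p = 2046 - 1 = 2045: (p + p//4 - p//100 + p//400) mod 7 = (2045 + 511 - 20 + 5) mod 7 = 2541 mod 7 = 0 -> Monday (Mon=0 ... Sun=6)
Days before December (Jan-Nov): 334 days
Weekday index = (0 + 334) mod 7 = 5

Saturday


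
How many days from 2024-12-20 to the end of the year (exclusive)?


Day of year: 355 of 366
Remaining = 366 - 355

11 days


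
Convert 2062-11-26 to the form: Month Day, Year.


ISO 2062-11-26 parses as year=2062, month=11, day=26
Month 11 -> November

November 26, 2062


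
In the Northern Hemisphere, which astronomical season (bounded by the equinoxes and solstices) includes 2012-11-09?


Date: November 9
Astronomical Autumn (approx.; exact equinox/solstice day varies by year): September 22 to December 20
November 9 falls within the Autumn window

Autumn


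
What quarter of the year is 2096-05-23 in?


Month: May (month 5)
Q1: Jan-Mar, Q2: Apr-Jun, Q3: Jul-Sep, Q4: Oct-Dec

Q2


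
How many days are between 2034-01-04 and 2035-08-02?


From 2034-01-04 to 2035-08-02
2034-01-04: day of year = 4
2035-08-02: days before August = 31 + 28 + 31 + 30 + 31 + 30 + 31 = 212 (2035 is not a leap year); day of year = 212 + 2 = 214
Rest of 2034: 365 - 4 = 361
Total = 361 + 214 = 575

575 days


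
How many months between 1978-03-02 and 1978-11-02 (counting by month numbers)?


From March 1978 to November 1978
0 years * 12 = 0 months, plus 8 months = 8

8 months


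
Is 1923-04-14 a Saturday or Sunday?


Anchor: Jan 1, 1923. With p = 1923 - 1 = 1922: (p + p//4 - p//100 + p//400) mod 7 = (1922 + 480 - 19 + 4) mod 7 = 2387 mod 7 = 0 -> Monday (Mon=0 ... Sun=6)
Day of year: 104; offset = 103
Weekday index = (0 + 103) mod 7 = 5 -> Saturday
Weekend days: Saturday, Sunday

Yes


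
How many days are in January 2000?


January 2000

31 days


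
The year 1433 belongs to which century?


Century = (year - 1) // 100 + 1
= (1433 - 1) // 100 + 1
= 1432 // 100 + 1
= 14 + 1

15th century


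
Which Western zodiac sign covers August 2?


Date: August 2
Conventional tropical zodiac dates: Leo from July 23 onward; Virgo starts August 23
August 2 falls within the Leo range

Leo


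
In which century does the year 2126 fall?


Century = (year - 1) // 100 + 1
= (2126 - 1) // 100 + 1
= 2125 // 100 + 1
= 21 + 1

22nd century


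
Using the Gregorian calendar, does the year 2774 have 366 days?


Gregorian leap year rule: divisible by 4, but not by 100, unless also by 400.
2774 is not divisible by 4 -> not a leap year

No


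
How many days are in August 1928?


August 1928

31 days


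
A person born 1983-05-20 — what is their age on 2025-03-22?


Birth: 1983-05-20
Reference: 2025-03-22
Year difference: 2025 - 1983 = 42
Birthday not yet reached in 2025, subtract 1

41 years old


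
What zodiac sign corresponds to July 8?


Date: July 8
Conventional tropical zodiac dates: Cancer from June 21 onward; Leo starts July 23
July 8 falls within the Cancer range

Cancer


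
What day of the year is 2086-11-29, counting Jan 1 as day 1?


Date: November 29, 2086
Days in months 1 through 10: 304
Plus 29 days in November

Day of year: 333


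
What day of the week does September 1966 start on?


Target: September 1, 1966
Anchor: Jan 1, 1966. With p = 1966 - 1 = 1965: (p + p//4 - p//100 + p//400) mod 7 = (1965 + 491 - 19 + 4) mod 7 = 2441 mod 7 = 5 -> Saturday (Mon=0 ... Sun=6)
Days before September (Jan-Aug): 243 days
Weekday index = (5 + 243) mod 7 = 3

Thursday


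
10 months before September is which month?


September is month 9
9 - 10 = -1; wrap: -1 + 12 = 11

November


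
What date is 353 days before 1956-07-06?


Start: 1956-07-06, subtract 353 days
Back 6 days from July 6 reaches June 30, 1956 -> 347 left
June 1956 has 30 days -> back to May 31, 1956 -> 317 left
May 1956 has 31 days -> back to April 30, 1956 -> 286 left
April 1956 has 30 days -> back to March 31, 1956 -> 256 left
March 1956 has 31 days -> back to February 29, 1956 -> 225 left
February 1956 has 29 days -> back to January 31, 1956 -> 196 left
January 1956 has 31 days -> back to December 31, 1955 -> 165 left
December 1955 has 31 days -> back to November 30, 1955 -> 134 left
November 1955 has 30 days -> back to October 31, 1955 -> 104 left
October 1955 has 31 days -> back to September 30, 1955 -> 73 left
September 1955 has 30 days -> back to August 31, 1955 -> 43 left
August 1955 has 31 days -> back to July 31, 1955 -> 12 left
July 1955: 31 - 12 = 19 -> lands on July 19

Result: 1955-07-19


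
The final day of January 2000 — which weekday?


January 2000 has 31 days
Anchor: Jan 1, 2000. With p = 2000 - 1 = 1999: (p + p//4 - p//100 + p//400) mod 7 = (1999 + 499 - 19 + 4) mod 7 = 2483 mod 7 = 5 -> Saturday (Mon=0 ... Sun=6)
January 1 is the anchor itself -> Saturday
Last day offset: 31 - 1 = 30 days
Weekday index = (5 + 30) mod 7 = 0

Monday, January 31


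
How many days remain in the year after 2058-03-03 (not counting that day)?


Day of year: 62 of 365
Remaining = 365 - 62

303 days


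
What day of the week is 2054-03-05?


Date: March 5, 2054
Anchor: Jan 1, 2054. With p = 2054 - 1 = 2053: (p + p//4 - p//100 + p//400) mod 7 = (2053 + 513 - 20 + 5) mod 7 = 2551 mod 7 = 3 -> Thursday (Mon=0 ... Sun=6)
Days before March (Jan-Feb): 59; offset = 59 + 5 - 1 = 63
Weekday index = (3 + 63) mod 7 = 3

Day of the week: Thursday


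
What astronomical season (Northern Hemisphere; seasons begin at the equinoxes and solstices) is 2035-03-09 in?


Date: March 9
Astronomical Winter (approx.; exact equinox/solstice day varies by year): December 21 to March 19
March 9 falls within the Winter window

Winter


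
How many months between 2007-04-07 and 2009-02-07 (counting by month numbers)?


From April 2007 to February 2009
2 years * 12 = 24 months, minus 2 months = 22

22 months


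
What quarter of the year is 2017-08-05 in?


Month: August (month 8)
Q1: Jan-Mar, Q2: Apr-Jun, Q3: Jul-Sep, Q4: Oct-Dec

Q3


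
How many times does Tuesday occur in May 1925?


May 1925 has 31 days
Anchor: Jan 1, 1925. With p = 1925 - 1 = 1924: (p + p//4 - p//100 + p//400) mod 7 = (1924 + 481 - 19 + 4) mod 7 = 2390 mod 7 = 3 -> Thursday (Mon=0 ... Sun=6)
Days before May (Jan-Apr): 120; May 1 index = (3 + 120) mod 7 = 4 -> Friday
First Tuesday is May 5
Tuesdays: 5, 12, 19, 26

4 Tuesdays


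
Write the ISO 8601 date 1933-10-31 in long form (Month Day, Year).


ISO 1933-10-31 parses as year=1933, month=10, day=31
Month 10 -> October

October 31, 1933


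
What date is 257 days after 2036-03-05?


Start: 2036-03-05, add 257 days
March 2036 has 31 days: 31 - 5 = 26 days to March 31 -> 231 left
April 2036 has 30 days -> 201 left
May 2036 has 31 days -> 170 left
June 2036 has 30 days -> 140 left
July 2036 has 31 days -> 109 left
August 2036 has 31 days -> 78 left
September 2036 has 30 days -> 48 left
October 2036 has 31 days -> 17 left
November 2036: 17 <= 30 -> lands on November 17

Result: 2036-11-17


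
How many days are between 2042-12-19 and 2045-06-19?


From 2042-12-19 to 2045-06-19
2042-12-19: days before December = 31 + 28 + 31 + 30 + 31 + 30 + 31 + 31 + 30 + 31 + 30 = 334 (2042 is not a leap year); day of year = 334 + 19 = 353
2045-06-19: days before June = 31 + 28 + 31 + 30 + 31 = 151 (2045 is not a leap year); day of year = 151 + 19 = 170
Rest of 2042: 365 - 353 = 12
Full years 2043 (365), 2044 (366): 731
Total = 12 + 731 + 170 = 913

913 days


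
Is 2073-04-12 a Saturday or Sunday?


Anchor: Jan 1, 2073. With p = 2073 - 1 = 2072: (p + p//4 - p//100 + p//400) mod 7 = (2072 + 518 - 20 + 5) mod 7 = 2575 mod 7 = 6 -> Sunday (Mon=0 ... Sun=6)
Day of year: 102; offset = 101
Weekday index = (6 + 101) mod 7 = 2 -> Wednesday
Weekend days: Saturday, Sunday

No


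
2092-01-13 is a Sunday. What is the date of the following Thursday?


Current: Sunday
Target: Thursday
Days ahead: 4

Next Thursday: 2092-01-17


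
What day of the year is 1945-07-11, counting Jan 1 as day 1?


Date: July 11, 1945
Days in months 1 through 6: 181
Plus 11 days in July

Day of year: 192


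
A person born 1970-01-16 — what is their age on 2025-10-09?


Birth: 1970-01-16
Reference: 2025-10-09
Year difference: 2025 - 1970 = 55

55 years old


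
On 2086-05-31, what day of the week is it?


Date: May 31, 2086
Anchor: Jan 1, 2086. With p = 2086 - 1 = 2085: (p + p//4 - p//100 + p//400) mod 7 = (2085 + 521 - 20 + 5) mod 7 = 2591 mod 7 = 1 -> Tuesday (Mon=0 ... Sun=6)
Days before May (Jan-Apr): 120; offset = 120 + 31 - 1 = 150
Weekday index = (1 + 150) mod 7 = 4

Day of the week: Friday


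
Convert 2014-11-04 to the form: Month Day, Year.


ISO 2014-11-04 parses as year=2014, month=11, day=04
Month 11 -> November

November 4, 2014


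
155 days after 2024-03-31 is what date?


Start: 2024-03-31, add 155 days
March 31 is the last day of March 2024 -> 155 left
April 2024 has 30 days -> 125 left
May 2024 has 31 days -> 94 left
June 2024 has 30 days -> 64 left
July 2024 has 31 days -> 33 left
August 2024 has 31 days -> 2 left
September 2024: 2 <= 30 -> lands on September 2

Result: 2024-09-02


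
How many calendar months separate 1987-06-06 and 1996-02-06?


From June 1987 to February 1996
9 years * 12 = 108 months, minus 4 months = 104

104 months


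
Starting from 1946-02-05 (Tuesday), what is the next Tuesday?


Current: Tuesday
Target: Tuesday
Days ahead: 7

Next Tuesday: 1946-02-12


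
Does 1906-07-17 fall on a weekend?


Anchor: Jan 1, 1906. With p = 1906 - 1 = 1905: (p + p//4 - p//100 + p//400) mod 7 = (1905 + 476 - 19 + 4) mod 7 = 2366 mod 7 = 0 -> Monday (Mon=0 ... Sun=6)
Day of year: 198; offset = 197
Weekday index = (0 + 197) mod 7 = 1 -> Tuesday
Weekend days: Saturday, Sunday

No


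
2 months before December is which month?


December is month 12
12 - 2 = 10

October


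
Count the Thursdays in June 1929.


June 1929 has 30 days
Anchor: Jan 1, 1929. With p = 1929 - 1 = 1928: (p + p//4 - p//100 + p//400) mod 7 = (1928 + 482 - 19 + 4) mod 7 = 2395 mod 7 = 1 -> Tuesday (Mon=0 ... Sun=6)
Days before June (Jan-May): 151; June 1 index = (1 + 151) mod 7 = 5 -> Saturday
First Thursday is June 6
Thursdays: 6, 13, 20, 27

4 Thursdays


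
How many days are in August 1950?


August 1950

31 days


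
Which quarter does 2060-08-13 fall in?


Month: August (month 8)
Q1: Jan-Mar, Q2: Apr-Jun, Q3: Jul-Sep, Q4: Oct-Dec

Q3


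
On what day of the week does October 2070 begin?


Target: October 1, 2070
Anchor: Jan 1, 2070. With p = 2070 - 1 = 2069: (p + p//4 - p//100 + p//400) mod 7 = (2069 + 517 - 20 + 5) mod 7 = 2571 mod 7 = 2 -> Wednesday (Mon=0 ... Sun=6)
Days before October (Jan-Sep): 273 days
Weekday index = (2 + 273) mod 7 = 2

Wednesday


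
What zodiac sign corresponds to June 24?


Date: June 24
Conventional tropical zodiac dates: Cancer from June 21 onward; Leo starts July 23
June 24 falls within the Cancer range

Cancer


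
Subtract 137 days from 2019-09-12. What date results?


Start: 2019-09-12, subtract 137 days
Back 12 days from September 12 reaches August 31, 2019 -> 125 left
August 2019 has 31 days -> back to July 31, 2019 -> 94 left
July 2019 has 31 days -> back to June 30, 2019 -> 63 left
June 2019 has 30 days -> back to May 31, 2019 -> 33 left
May 2019 has 31 days -> back to April 30, 2019 -> 2 left
April 2019: 30 - 2 = 28 -> lands on April 28

Result: 2019-04-28


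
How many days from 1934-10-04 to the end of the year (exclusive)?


Day of year: 277 of 365
Remaining = 365 - 277

88 days


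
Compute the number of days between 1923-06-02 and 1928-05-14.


From 1923-06-02 to 1928-05-14
1923-06-02: days before June = 31 + 28 + 31 + 30 + 31 = 151 (1923 is not a leap year); day of year = 151 + 2 = 153
1928-05-14: days before May = 31 + 29 + 31 + 30 = 121 (1928 is a leap year); day of year = 121 + 14 = 135
Rest of 1923: 365 - 153 = 212
Full years 1924 (366), 1925 (365), 1926 (365), 1927 (365): 1461
Total = 212 + 1461 + 135 = 1808

1808 days


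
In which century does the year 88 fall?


Century = (year - 1) // 100 + 1
= (88 - 1) // 100 + 1
= 87 // 100 + 1
= 0 + 1

1st century


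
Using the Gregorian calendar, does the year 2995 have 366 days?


Gregorian leap year rule: divisible by 4, but not by 100, unless also by 400.
2995 is not divisible by 4 -> not a leap year

No


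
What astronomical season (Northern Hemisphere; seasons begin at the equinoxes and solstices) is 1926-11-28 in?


Date: November 28
Astronomical Autumn (approx.; exact equinox/solstice day varies by year): September 22 to December 20
November 28 falls within the Autumn window

Autumn


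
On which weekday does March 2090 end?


March 2090 has 31 days
Anchor: Jan 1, 2090. With p = 2090 - 1 = 2089: (p + p//4 - p//100 + p//400) mod 7 = (2089 + 522 - 20 + 5) mod 7 = 2596 mod 7 = 6 -> Sunday (Mon=0 ... Sun=6)
Days before March (Jan-Feb): 59; March 1 index = (6 + 59) mod 7 = 2 -> Wednesday
Last day offset: 31 - 1 = 30 days
Weekday index = (2 + 30) mod 7 = 4

Friday, March 31


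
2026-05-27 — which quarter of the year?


Month: May (month 5)
Q1: Jan-Mar, Q2: Apr-Jun, Q3: Jul-Sep, Q4: Oct-Dec

Q2


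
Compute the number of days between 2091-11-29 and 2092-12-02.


From 2091-11-29 to 2092-12-02
2091-11-29: days before November = 31 + 28 + 31 + 30 + 31 + 30 + 31 + 31 + 30 + 31 = 304 (2091 is not a leap year); day of year = 304 + 29 = 333
2092-12-02: days before December = 31 + 29 + 31 + 30 + 31 + 30 + 31 + 31 + 30 + 31 + 30 = 335 (2092 is a leap year); day of year = 335 + 2 = 337
Rest of 2091: 365 - 333 = 32
Total = 32 + 337 = 369

369 days


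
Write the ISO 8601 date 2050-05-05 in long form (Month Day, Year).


ISO 2050-05-05 parses as year=2050, month=05, day=05
Month 5 -> May

May 5, 2050


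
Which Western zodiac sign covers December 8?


Date: December 8
Conventional tropical zodiac dates: Sagittarius from November 22 onward; Capricorn starts December 22
December 8 falls within the Sagittarius range

Sagittarius


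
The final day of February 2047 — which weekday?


February 2047 has 28 days
Anchor: Jan 1, 2047. With p = 2047 - 1 = 2046: (p + p//4 - p//100 + p//400) mod 7 = (2046 + 511 - 20 + 5) mod 7 = 2542 mod 7 = 1 -> Tuesday (Mon=0 ... Sun=6)
Days before February (Jan): 31; February 1 index = (1 + 31) mod 7 = 4 -> Friday
Last day offset: 28 - 1 = 27 days
Weekday index = (4 + 27) mod 7 = 3

Thursday, February 28


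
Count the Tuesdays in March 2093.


March 2093 has 31 days
Anchor: Jan 1, 2093. With p = 2093 - 1 = 2092: (p + p//4 - p//100 + p//400) mod 7 = (2092 + 523 - 20 + 5) mod 7 = 2600 mod 7 = 3 -> Thursday (Mon=0 ... Sun=6)
Days before March (Jan-Feb): 59; March 1 index = (3 + 59) mod 7 = 6 -> Sunday
First Tuesday is March 3
Tuesdays: 3, 10, 17, 24, 31

5 Tuesdays


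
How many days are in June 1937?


June 1937

30 days


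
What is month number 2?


Month 2 of 12

February


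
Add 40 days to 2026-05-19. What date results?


Start: 2026-05-19, add 40 days
May 2026 has 31 days: 31 - 19 = 12 days to May 31 -> 28 left
June 2026: 28 <= 30 -> lands on June 28

Result: 2026-06-28


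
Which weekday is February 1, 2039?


Target: February 1, 2039
Anchor: Jan 1, 2039. With p = 2039 - 1 = 2038: (p + p//4 - p//100 + p//400) mod 7 = (2038 + 509 - 20 + 5) mod 7 = 2532 mod 7 = 5 -> Saturday (Mon=0 ... Sun=6)
Days before February (Jan): 31 days
Weekday index = (5 + 31) mod 7 = 1

Tuesday


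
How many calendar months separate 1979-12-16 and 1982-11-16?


From December 1979 to November 1982
3 years * 12 = 36 months, minus 1 month = 35

35 months


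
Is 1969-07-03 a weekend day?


Anchor: Jan 1, 1969. With p = 1969 - 1 = 1968: (p + p//4 - p//100 + p//400) mod 7 = (1968 + 492 - 19 + 4) mod 7 = 2445 mod 7 = 2 -> Wednesday (Mon=0 ... Sun=6)
Day of year: 184; offset = 183
Weekday index = (2 + 183) mod 7 = 3 -> Thursday
Weekend days: Saturday, Sunday

No


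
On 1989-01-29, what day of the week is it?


Date: January 29, 1989
Anchor: Jan 1, 1989. With p = 1989 - 1 = 1988: (p + p//4 - p//100 + p//400) mod 7 = (1988 + 497 - 19 + 4) mod 7 = 2470 mod 7 = 6 -> Sunday (Mon=0 ... Sun=6)
Days into year = 29 - 1 = 28
Weekday index = (6 + 28) mod 7 = 6

Day of the week: Sunday


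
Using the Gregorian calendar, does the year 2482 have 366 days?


Gregorian leap year rule: divisible by 4, but not by 100, unless also by 400.
2482 is not divisible by 4 -> not a leap year

No


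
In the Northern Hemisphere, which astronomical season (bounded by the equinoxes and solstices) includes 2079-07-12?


Date: July 12
Astronomical Summer (approx.; exact equinox/solstice day varies by year): June 21 to September 21
July 12 falls within the Summer window

Summer


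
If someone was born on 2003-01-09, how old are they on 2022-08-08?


Birth: 2003-01-09
Reference: 2022-08-08
Year difference: 2022 - 2003 = 19

19 years old


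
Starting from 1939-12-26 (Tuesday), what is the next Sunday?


Current: Tuesday
Target: Sunday
Days ahead: 5

Next Sunday: 1939-12-31


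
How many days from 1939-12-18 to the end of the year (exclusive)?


Day of year: 352 of 365
Remaining = 365 - 352

13 days


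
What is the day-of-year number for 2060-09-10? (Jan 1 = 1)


Date: September 10, 2060
Days in months 1 through 8: 244
Plus 10 days in September

Day of year: 254


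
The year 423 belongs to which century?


Century = (year - 1) // 100 + 1
= (423 - 1) // 100 + 1
= 422 // 100 + 1
= 4 + 1

5th century


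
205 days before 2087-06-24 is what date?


Start: 2087-06-24, subtract 205 days
Back 24 days from June 24 reaches May 31, 2087 -> 181 left
May 2087 has 31 days -> back to April 30, 2087 -> 150 left
April 2087 has 30 days -> back to March 31, 2087 -> 120 left
March 2087 has 31 days -> back to February 28, 2087 -> 89 left
February 2087 has 28 days -> back to January 31, 2087 -> 61 left
January 2087 has 31 days -> back to December 31, 2086 -> 30 left
December 2086: 31 - 30 = 1 -> lands on December 1

Result: 2086-12-01


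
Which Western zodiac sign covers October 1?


Date: October 1
Conventional tropical zodiac dates: Libra from September 23 onward; Scorpio starts October 23
October 1 falls within the Libra range

Libra
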